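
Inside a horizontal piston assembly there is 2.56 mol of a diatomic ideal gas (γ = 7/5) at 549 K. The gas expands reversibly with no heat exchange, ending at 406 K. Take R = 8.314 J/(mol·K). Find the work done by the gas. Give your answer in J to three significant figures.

Adiabatic ⇒ Q = 0, so W_by = −ΔU = nCᵥ(T₁ − T₂).
Cᵥ = 5R/2 = 20.79 J/(mol·K).
W = (2.56)(20.79)(549 − 406) = 7609 J.

W ≈ 7610 J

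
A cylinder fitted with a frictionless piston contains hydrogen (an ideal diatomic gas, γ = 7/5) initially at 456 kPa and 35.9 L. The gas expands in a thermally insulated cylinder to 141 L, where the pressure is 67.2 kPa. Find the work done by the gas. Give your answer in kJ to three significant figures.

W ≈ 17.2 kJ

Adiabatic: W = (P₁V₁ − P₂V₂)/(γ − 1) with γ = 7/5.
P₁V₁ = 16370 J, P₂V₂ = 9475 J.
W = (16370 − 9475) / 0.4 = 17238 J.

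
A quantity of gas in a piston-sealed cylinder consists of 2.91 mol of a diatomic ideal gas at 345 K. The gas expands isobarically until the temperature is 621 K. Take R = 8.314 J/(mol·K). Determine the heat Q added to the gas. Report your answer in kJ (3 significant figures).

Isobaric: W = nRΔT = (2.91)(8.314)(276) = 6677 J.
ΔU = nCᵥΔT with Cᵥ = 5R/2: ΔU = (2.91)(20.79)(276) = 16694 J.
Q = ΔU + W = 16694 + 6677 = 23371 J.

Q ≈ 23.4 kJ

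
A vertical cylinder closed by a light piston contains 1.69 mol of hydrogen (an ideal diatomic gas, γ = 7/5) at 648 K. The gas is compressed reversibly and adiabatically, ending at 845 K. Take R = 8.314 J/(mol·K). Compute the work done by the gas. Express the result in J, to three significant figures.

Adiabatic ⇒ Q = 0, so W_by = −ΔU = nCᵥ(T₁ − T₂).
Cᵥ = 5R/2 = 20.79 J/(mol·K).
W = (1.69)(20.79)(648 − 845) = -6920 J.

W ≈ -6920 J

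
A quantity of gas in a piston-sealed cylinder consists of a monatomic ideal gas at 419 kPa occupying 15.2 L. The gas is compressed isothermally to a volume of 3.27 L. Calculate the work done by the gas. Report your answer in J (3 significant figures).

Isothermal: W = nRT ln(V₂/V₁) = P₁V₁ ln(V₂/V₁).
P₁V₁ = (419 kPa)(15.2 L) = 6369 J.
W = 6369 × ln(3.27/15.2) = 6369 × -1.537
W_by_gas = -9786 J.

W ≈ -9790 J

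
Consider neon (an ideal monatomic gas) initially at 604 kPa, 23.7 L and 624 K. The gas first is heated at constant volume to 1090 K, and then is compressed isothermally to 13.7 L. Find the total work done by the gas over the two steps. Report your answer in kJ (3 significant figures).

Step 1 (isochoric): W = 0 (constant volume).
After step 1: P = 1055 kPa (V unchanged).
Step 2 (isothermal): W = P₁V₁ ln(V₂/V₁) = (25005) ln(13.7/23.7) = -13705 J.
W_total = 0 − 13705 = -13705 J.

W_total ≈ -13.7 kJ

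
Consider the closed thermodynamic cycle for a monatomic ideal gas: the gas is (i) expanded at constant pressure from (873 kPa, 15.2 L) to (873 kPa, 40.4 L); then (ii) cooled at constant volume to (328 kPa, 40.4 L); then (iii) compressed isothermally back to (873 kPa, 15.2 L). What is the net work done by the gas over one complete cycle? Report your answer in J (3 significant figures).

Leg (i): W = PΔV = (873)(40.4 − 15.2) = 22000 J.
Leg (ii): W = 0.
Leg (iii): W = PᵢVᵢ ln(V_f/Vᵢ) = (13251) ln(15.2/40.4) = -12954 J.
W_net = 22000 − 12954 = 9046 J.

W_net ≈ 9050 J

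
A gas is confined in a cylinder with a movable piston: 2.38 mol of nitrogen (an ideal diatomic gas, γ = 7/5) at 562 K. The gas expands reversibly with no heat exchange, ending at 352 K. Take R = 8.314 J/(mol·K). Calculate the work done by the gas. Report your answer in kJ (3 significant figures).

W ≈ 10.4 kJ

Adiabatic ⇒ Q = 0, so W_by = −ΔU = nCᵥ(T₁ − T₂).
Cᵥ = 5R/2 = 20.79 J/(mol·K).
W = (2.38)(20.79)(562 − 352) = 10388 J.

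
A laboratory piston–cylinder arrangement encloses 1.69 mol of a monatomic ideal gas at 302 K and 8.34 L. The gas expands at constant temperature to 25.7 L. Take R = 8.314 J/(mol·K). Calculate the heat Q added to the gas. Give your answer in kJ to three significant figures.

Isothermal ⇒ ΔU = 0, so Q = W = nRT ln(V₂/V₁).
Q = (1.69)(8.314)(302) ln(25.7/8.34) = 4243 × 1.125 = 4776 J.

Q ≈ 4.78 kJ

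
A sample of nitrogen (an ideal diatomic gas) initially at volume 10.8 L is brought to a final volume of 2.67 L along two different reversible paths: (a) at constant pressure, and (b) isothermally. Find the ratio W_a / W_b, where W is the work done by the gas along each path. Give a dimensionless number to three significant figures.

Path (a) isobaric: W = P₁(V₂ − V₁) → W_a/(P₁V₁) = -0.7528.
Path (b) isothermal: W = P₁V₁ ln(V₂/V₁) → W_b/(P₁V₁) = -1.397.
W_a / W_b = -0.7528 / -1.397 = 0.5387.

W_a / W_b ≈ 0.539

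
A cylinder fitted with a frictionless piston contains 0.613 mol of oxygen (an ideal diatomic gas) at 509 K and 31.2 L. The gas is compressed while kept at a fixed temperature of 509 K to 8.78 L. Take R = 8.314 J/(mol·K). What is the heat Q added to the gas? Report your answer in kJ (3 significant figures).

Q ≈ -3.29 kJ

Isothermal ⇒ ΔU = 0, so Q = W = nRT ln(V₂/V₁).
Q = (0.613)(8.314)(509) ln(8.78/31.2) = 2594 × -1.268 = -3289 J.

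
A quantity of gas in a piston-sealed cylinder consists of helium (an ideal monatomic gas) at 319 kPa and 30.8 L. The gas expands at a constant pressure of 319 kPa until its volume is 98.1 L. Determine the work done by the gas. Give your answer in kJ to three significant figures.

Isobaric: W = P ΔV.
W = (319 kPa)(98.1 − 30.8 L) = (319)(67.3) = 21469 J.

W ≈ 21.5 kJ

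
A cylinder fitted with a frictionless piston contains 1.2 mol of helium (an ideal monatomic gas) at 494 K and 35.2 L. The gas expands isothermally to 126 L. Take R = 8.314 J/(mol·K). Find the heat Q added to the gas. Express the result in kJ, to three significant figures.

Q ≈ 6.29 kJ

Isothermal ⇒ ΔU = 0, so Q = W = nRT ln(V₂/V₁).
Q = (1.2)(8.314)(494) ln(126/35.2) = 4929 × 1.275 = 6285 J.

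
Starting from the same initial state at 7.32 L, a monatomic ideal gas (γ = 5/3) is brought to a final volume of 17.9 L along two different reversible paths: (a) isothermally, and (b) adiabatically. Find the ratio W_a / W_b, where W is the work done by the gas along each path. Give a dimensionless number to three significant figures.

W_a / W_b ≈ 1.33

Path (a) isothermal: W = P₁V₁ ln(V₂/V₁) → W_a/(P₁V₁) = 0.8942.
Path (b) adiabatic: W = P₁V₁(1 − (V₁/V₂)^(γ−1))/(γ−1) → W_b/(P₁V₁) = 0.6736.
W_a / W_b = 0.8942 / 0.6736 = 1.328.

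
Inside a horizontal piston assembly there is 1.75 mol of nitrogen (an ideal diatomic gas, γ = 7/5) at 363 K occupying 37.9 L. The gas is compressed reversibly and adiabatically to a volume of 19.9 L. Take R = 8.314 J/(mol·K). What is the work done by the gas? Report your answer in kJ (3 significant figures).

W ≈ -3.88 kJ

Adiabatic: TV^(γ−1) = const with γ = 7/5.
T₂ = T₁ (V₁/V₂)^(γ−1) = 363 × (37.9/19.9)^0.4 = 363 × 1.294 = 469.7 K.
W_by = nCᵥ(T₁ − T₂) = (1.75)(20.79)(363 − 469.7) = -3881 J.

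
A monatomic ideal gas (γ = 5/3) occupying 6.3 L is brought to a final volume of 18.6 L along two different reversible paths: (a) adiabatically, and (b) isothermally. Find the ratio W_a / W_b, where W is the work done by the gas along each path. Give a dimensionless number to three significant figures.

Path (a) adiabatic: W = P₁V₁(1 − (V₁/V₂)^(γ−1))/(γ−1) → W_a/(P₁V₁) = 0.7711.
Path (b) isothermal: W = P₁V₁ ln(V₂/V₁) → W_b/(P₁V₁) = 1.083.
W_a / W_b = 0.7711 / 1.083 = 0.7123.

W_a / W_b ≈ 0.712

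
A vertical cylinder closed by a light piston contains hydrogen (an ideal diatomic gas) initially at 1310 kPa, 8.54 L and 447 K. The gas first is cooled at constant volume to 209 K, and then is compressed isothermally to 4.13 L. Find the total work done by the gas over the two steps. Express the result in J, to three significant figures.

W_total ≈ -3800 J

Step 1 (isochoric): W = 0 (constant volume).
After step 1: P = 612.5 kPa (V unchanged).
Step 2 (isothermal): W = P₁V₁ ln(V₂/V₁) = (5231) ln(4.13/8.54) = -3800 J.
W_total = 0 − 3800 = -3800 J.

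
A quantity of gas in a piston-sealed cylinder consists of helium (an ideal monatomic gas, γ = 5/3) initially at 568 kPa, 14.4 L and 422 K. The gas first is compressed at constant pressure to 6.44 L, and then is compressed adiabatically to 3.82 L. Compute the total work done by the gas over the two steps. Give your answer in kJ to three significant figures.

Step 1 (isobaric): W = PΔV = (568 kPa)(6.44 − 14.4 L) = -4521 J.
After step 1: P = 568 kPa, V = 6.44 L, T = 188.7 K.
Step 2 (adiabatic): W = (P₁V₁ − P₂V₂)/(γ−1) = (3658 − 5181)/0.667 = -2285 J.
W_total = -4521 − 2285 = -6807 J.

W_total ≈ -6.81 kJ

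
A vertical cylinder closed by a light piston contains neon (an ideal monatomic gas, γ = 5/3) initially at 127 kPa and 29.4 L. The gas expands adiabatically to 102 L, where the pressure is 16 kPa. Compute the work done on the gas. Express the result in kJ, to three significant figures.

W ≈ -3.15 kJ

Adiabatic: W = (P₁V₁ − P₂V₂)/(γ − 1) with γ = 5/3.
P₁V₁ = 3734 J, P₂V₂ = 1632 J.
W = (3734 − 1632) / 0.6667 = 3153 J.
Work on gas = −W_by = -3153 J.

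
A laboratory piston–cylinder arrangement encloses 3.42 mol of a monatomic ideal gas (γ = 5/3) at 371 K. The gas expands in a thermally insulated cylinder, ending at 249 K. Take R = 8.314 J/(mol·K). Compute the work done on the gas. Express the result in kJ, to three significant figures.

Adiabatic ⇒ Q = 0, so W_by = −ΔU = nCᵥ(T₁ − T₂).
Cᵥ = 3R/2 = 12.47 J/(mol·K).
W = (3.42)(12.47)(371 − 249) = 5203 J.
Work on gas = −W_by = -5203 J.

W ≈ -5.20 kJ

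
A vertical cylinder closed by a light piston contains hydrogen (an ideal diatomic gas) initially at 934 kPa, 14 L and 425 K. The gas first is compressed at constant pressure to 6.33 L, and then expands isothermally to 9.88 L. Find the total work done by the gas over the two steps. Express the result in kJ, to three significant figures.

Step 1 (isobaric): W = PΔV = (934 kPa)(6.33 − 14 L) = -7164 J.
After step 1: P = 934 kPa, V = 6.33 L, T = 192.2 K.
Step 2 (isothermal): W = P₁V₁ ln(V₂/V₁) = (5912) ln(9.88/6.33) = 2632 J.
W_total = -7164 + 2632 = -4532 J.

W_total ≈ -4.53 kJ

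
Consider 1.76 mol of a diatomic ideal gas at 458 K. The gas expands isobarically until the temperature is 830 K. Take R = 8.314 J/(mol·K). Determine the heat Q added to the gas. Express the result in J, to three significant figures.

Q ≈ 19100 J

Isobaric: W = nRΔT = (1.76)(8.314)(372) = 5443 J.
ΔU = nCᵥΔT with Cᵥ = 5R/2: ΔU = (1.76)(20.79)(372) = 13608 J.
Q = ΔU + W = 13608 + 5443 = 19052 J.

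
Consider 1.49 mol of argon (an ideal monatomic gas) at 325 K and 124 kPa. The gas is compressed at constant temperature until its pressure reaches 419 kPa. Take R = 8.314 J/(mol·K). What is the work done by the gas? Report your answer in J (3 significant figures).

W ≈ -4900 J

Isothermal process: W = nRT ln(V₂/V₁) = nRT ln(P₁/P₂).
W = (1.49)(8.314)(325) × ln(124/419)
  = 4026 × ln(0.2959) = 4026 × -1.218
W_by_gas = -4902 J.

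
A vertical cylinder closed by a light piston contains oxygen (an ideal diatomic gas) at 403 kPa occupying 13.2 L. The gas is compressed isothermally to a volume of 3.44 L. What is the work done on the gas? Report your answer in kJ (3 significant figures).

W ≈ 7.15 kJ

Isothermal: W = nRT ln(V₂/V₁) = P₁V₁ ln(V₂/V₁).
P₁V₁ = (403 kPa)(13.2 L) = 5320 J.
W = 5320 × ln(3.44/13.2) = 5320 × -1.345
W_by_gas = -7154 J; work on gas = −W_by = 7154 J.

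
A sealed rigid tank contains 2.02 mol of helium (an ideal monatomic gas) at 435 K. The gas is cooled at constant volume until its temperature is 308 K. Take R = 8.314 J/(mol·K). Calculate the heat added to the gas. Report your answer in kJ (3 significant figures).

Q ≈ -3.20 kJ

Constant volume ⇒ W = 0, so Q = ΔU = nCᵥΔT with Cᵥ = 3R/2 = 12.47 J/(mol·K).
ΔU = (2.02)(12.47)(308 − 435) = -3199 J.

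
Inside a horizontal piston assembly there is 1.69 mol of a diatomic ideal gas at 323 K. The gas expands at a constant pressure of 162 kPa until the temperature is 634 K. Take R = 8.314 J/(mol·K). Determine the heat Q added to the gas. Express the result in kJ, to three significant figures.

Isobaric: W = nRΔT = (1.69)(8.314)(311) = 4370 J.
ΔU = nCᵥΔT with Cᵥ = 5R/2: ΔU = (1.69)(20.79)(311) = 10924 J.
Q = ΔU + W = 10924 + 4370 = 15294 J.

Q ≈ 15.3 kJ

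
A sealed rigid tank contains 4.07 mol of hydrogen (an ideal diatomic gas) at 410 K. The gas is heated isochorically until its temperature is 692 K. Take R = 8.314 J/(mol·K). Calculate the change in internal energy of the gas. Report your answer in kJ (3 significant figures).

ΔU ≈ 23.9 kJ

Constant volume ⇒ W = 0, so Q = ΔU = nCᵥΔT with Cᵥ = 5R/2 = 20.79 J/(mol·K).
ΔU = (4.07)(20.79)(692 − 410) = 23856 J.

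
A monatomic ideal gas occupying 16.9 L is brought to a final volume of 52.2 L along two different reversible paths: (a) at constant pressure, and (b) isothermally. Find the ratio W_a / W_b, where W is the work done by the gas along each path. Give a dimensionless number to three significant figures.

W_a / W_b ≈ 1.85

Path (a) isobaric: W = P₁(V₂ − V₁) → W_a/(P₁V₁) = 2.089.
Path (b) isothermal: W = P₁V₁ ln(V₂/V₁) → W_b/(P₁V₁) = 1.128.
W_a / W_b = 2.089 / 1.128 = 1.852.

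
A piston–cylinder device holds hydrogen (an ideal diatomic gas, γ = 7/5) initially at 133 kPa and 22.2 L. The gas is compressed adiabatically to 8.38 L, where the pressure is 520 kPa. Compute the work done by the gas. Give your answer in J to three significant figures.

W ≈ -3510 J

Adiabatic: W = (P₁V₁ − P₂V₂)/(γ − 1) with γ = 7/5.
P₁V₁ = 2953 J, P₂V₂ = 4358 J.
W = (2953 − 4358) / 0.4 = -3513 J.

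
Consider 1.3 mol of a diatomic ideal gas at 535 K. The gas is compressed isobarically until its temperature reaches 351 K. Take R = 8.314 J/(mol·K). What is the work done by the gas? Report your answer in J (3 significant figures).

Isobaric: W = P ΔV = nR ΔT.
W = (1.3)(8.314)(351 − 535) = -1989 J.

W ≈ -1990 J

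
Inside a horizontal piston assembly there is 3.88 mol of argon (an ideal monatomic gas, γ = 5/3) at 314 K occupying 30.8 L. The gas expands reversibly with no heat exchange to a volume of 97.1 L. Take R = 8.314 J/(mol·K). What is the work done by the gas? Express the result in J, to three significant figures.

W ≈ 8130 J

Adiabatic: TV^(γ−1) = const with γ = 5/3.
T₂ = T₁ (V₁/V₂)^(γ−1) = 314 × (30.8/97.1)^0.667 = 314 × 0.4651 = 146 K.
W_by = nCᵥ(T₁ − T₂) = (3.88)(12.47)(314 − 146) = 8127 J.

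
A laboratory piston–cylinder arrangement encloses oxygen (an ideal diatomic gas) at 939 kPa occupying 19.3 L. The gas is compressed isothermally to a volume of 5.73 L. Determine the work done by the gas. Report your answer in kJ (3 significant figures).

Isothermal: W = nRT ln(V₂/V₁) = P₁V₁ ln(V₂/V₁).
P₁V₁ = (939 kPa)(19.3 L) = 18123 J.
W = 18123 × ln(5.73/19.3) = 18123 × -1.214
W_by_gas = -22008 J.

W ≈ -22.0 kJ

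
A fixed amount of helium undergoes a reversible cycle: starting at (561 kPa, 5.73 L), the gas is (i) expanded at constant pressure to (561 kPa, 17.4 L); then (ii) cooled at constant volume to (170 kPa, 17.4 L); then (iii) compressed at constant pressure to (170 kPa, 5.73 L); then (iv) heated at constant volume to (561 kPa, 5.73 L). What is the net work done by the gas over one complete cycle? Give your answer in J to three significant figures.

Constant-volume legs do no work.
W(i) = (561)(17.4 − 5.73) = 6547 J; W(iii) = (170)(5.73 − 17.4) = -1984 J.
W_net = 6547 − 1984 = 4563 J (the clockwise enclosed area).

W_net ≈ 4560 J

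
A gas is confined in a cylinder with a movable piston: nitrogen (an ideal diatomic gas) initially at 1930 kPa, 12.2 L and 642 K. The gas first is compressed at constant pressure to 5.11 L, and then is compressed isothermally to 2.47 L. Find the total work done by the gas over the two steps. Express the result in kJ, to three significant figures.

Step 1 (isobaric): W = PΔV = (1930 kPa)(5.11 − 12.2 L) = -13684 J.
After step 1: P = 1930 kPa, V = 5.11 L, T = 268.9 K.
Step 2 (isothermal): W = P₁V₁ ln(V₂/V₁) = (9862) ln(2.47/5.11) = -7170 J.
W_total = -13684 − 7170 = -20853 J.

W_total ≈ -20.9 kJ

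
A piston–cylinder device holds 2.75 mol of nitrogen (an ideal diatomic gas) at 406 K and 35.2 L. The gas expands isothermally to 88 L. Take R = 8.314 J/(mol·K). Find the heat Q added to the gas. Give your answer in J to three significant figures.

Isothermal ⇒ ΔU = 0, so Q = W = nRT ln(V₂/V₁).
Q = (2.75)(8.314)(406) ln(88/35.2) = 9283 × 0.9163 = 8506 J.

Q ≈ 8510 J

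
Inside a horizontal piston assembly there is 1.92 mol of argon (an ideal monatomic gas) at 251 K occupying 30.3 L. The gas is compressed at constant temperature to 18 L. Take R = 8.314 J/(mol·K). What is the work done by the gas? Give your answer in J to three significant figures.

Isothermal: W = nRT ln(V₂/V₁).
W = (1.92)(8.314)(251) × ln(18/30.3)
  = 4007 × -0.5208
W_by_gas = -2087 J.

W ≈ -2090 J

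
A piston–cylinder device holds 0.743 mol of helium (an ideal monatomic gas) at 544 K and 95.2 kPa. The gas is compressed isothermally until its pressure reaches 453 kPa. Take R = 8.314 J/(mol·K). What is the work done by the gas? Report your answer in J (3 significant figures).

W ≈ -5240 J

Isothermal process: W = nRT ln(V₂/V₁) = nRT ln(P₁/P₂).
W = (0.743)(8.314)(544) × ln(95.2/453)
  = 3360 × ln(0.2102) = 3360 × -1.56
W_by_gas = -5242 J.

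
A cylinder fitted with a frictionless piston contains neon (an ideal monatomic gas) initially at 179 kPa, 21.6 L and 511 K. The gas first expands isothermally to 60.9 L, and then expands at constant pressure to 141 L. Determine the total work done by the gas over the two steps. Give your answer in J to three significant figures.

Step 1 (isothermal): W = P₁V₁ ln(V₂/V₁) = (3866) ln(60.9/21.6) = 4008 J.
After step 1: P = 63.49 kPa, V = 60.9 L, T = 511 K.
Step 2 (isobaric): W = PΔV = (63.49 kPa)(141 − 60.9 L) = 5085 J.
W_total = 4008 + 5085 = 9093 J.

W_total ≈ 9090 J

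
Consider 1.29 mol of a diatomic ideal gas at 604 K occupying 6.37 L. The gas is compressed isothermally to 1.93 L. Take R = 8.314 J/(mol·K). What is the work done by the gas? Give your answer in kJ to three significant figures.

W ≈ -7.74 kJ

Isothermal: W = nRT ln(V₂/V₁).
W = (1.29)(8.314)(604) × ln(1.93/6.37)
  = 6478 × -1.194
W_by_gas = -7735 J.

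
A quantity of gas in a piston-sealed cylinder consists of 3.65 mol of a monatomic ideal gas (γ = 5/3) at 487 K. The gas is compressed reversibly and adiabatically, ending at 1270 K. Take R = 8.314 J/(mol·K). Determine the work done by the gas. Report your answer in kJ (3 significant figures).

W ≈ -35.6 kJ

Adiabatic ⇒ Q = 0, so W_by = −ΔU = nCᵥ(T₁ − T₂).
Cᵥ = 3R/2 = 12.47 J/(mol·K).
W = (3.65)(12.47)(487 − 1270) = -35641 J.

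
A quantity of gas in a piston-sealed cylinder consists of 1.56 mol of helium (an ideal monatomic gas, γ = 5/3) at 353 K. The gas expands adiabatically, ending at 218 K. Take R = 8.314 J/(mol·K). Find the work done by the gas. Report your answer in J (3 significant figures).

Adiabatic ⇒ Q = 0, so W_by = −ΔU = nCᵥ(T₁ − T₂).
Cᵥ = 3R/2 = 12.47 J/(mol·K).
W = (1.56)(12.47)(353 − 218) = 2626 J.

W ≈ 2630 J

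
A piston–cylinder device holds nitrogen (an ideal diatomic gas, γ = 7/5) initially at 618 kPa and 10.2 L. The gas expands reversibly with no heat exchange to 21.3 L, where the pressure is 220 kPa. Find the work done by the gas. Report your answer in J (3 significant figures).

Adiabatic: W = (P₁V₁ − P₂V₂)/(γ − 1) with γ = 7/5.
P₁V₁ = 6304 J, P₂V₂ = 4686 J.
W = (6304 − 4686) / 0.4 = 4044 J.

W ≈ 4040 J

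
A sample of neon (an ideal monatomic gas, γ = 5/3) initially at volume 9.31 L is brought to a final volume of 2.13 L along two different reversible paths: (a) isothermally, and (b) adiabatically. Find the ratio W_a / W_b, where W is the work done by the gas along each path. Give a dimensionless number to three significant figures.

Path (a) isothermal: W = P₁V₁ ln(V₂/V₁) → W_a/(P₁V₁) = -1.475.
Path (b) adiabatic: W = P₁V₁(1 − (V₁/V₂)^(γ−1))/(γ−1) → W_b/(P₁V₁) = -2.51.
W_a / W_b = -1.475 / -2.51 = 0.5877.

W_a / W_b ≈ 0.588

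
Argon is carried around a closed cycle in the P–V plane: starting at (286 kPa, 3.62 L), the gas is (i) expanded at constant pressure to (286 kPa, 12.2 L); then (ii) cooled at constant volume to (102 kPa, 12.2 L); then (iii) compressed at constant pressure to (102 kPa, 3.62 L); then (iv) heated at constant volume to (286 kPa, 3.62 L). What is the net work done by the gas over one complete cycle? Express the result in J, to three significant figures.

W_net ≈ 1580 J

Constant-volume legs do no work.
W(i) = (286)(12.2 − 3.62) = 2454 J; W(iii) = (102)(3.62 − 12.2) = -875.2 J.
W_net = 2454 − 875.2 = 1579 J (the clockwise enclosed area).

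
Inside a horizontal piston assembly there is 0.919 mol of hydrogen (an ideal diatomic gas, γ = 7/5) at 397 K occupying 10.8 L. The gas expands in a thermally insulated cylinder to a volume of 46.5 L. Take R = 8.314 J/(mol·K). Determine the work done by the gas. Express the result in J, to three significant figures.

Adiabatic: TV^(γ−1) = const with γ = 7/5.
T₂ = T₁ (V₁/V₂)^(γ−1) = 397 × (10.8/46.5)^0.4 = 397 × 0.5577 = 221.4 K.
W_by = nCᵥ(T₁ − T₂) = (0.919)(20.79)(397 − 221.4) = 3354 J.

W ≈ 3350 J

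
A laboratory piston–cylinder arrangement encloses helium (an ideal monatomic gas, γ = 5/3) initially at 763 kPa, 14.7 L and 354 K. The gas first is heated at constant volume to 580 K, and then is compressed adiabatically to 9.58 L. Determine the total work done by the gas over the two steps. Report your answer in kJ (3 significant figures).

Step 1 (isochoric): W = 0 (constant volume).
After step 1: P = 1250 kPa (V unchanged).
Step 2 (adiabatic): W = (P₁V₁ − P₂V₂)/(γ−1) = (18377 − 24448)/0.667 = -9106 J.
W_total = 0 − 9106 = -9106 J.

W_total ≈ -9.11 kJ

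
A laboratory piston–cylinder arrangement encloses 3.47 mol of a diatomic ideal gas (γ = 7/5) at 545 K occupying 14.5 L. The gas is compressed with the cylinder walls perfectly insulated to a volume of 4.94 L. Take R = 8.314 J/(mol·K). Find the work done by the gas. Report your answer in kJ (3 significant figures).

W ≈ -21.2 kJ

Adiabatic: TV^(γ−1) = const with γ = 7/5.
T₂ = T₁ (V₁/V₂)^(γ−1) = 545 × (14.5/4.94)^0.4 = 545 × 1.538 = 838.4 K.
W_by = nCᵥ(T₁ − T₂) = (3.47)(20.79)(545 − 838.4) = -21161 J.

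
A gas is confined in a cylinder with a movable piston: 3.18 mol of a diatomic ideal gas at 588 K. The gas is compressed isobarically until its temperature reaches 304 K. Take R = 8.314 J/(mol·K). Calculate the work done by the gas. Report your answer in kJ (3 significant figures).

Isobaric: W = P ΔV = nR ΔT.
W = (3.18)(8.314)(304 − 588) = -7509 J.

W ≈ -7.51 kJ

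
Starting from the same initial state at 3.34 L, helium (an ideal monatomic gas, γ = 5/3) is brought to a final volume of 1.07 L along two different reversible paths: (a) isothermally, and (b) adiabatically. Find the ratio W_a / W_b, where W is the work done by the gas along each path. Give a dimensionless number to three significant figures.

W_a / W_b ≈ 0.668

Path (a) isothermal: W = P₁V₁ ln(V₂/V₁) → W_a/(P₁V₁) = -1.138.
Path (b) adiabatic: W = P₁V₁(1 − (V₁/V₂)^(γ−1))/(γ−1) → W_b/(P₁V₁) = -1.704.
W_a / W_b = -1.138 / -1.704 = 0.6681.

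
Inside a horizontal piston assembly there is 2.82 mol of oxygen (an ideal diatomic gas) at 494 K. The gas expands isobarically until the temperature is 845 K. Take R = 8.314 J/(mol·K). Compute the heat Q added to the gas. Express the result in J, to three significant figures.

Q ≈ 28800 J

Isobaric: W = nRΔT = (2.82)(8.314)(351) = 8229 J.
ΔU = nCᵥΔT with Cᵥ = 5R/2: ΔU = (2.82)(20.79)(351) = 20573 J.
Q = ΔU + W = 20573 + 8229 = 28803 J.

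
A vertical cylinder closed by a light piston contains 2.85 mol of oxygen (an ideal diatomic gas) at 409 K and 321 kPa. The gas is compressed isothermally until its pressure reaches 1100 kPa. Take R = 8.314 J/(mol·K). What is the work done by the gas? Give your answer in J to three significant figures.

W ≈ -11900 J

Isothermal process: W = nRT ln(V₂/V₁) = nRT ln(P₁/P₂).
W = (2.85)(8.314)(409) × ln(321/1100)
  = 9691 × ln(0.2918) = 9691 × -1.232
W_by_gas = -11936 J.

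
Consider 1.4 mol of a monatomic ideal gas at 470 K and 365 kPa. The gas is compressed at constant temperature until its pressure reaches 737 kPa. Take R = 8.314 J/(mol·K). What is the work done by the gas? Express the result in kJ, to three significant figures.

Isothermal process: W = nRT ln(V₂/V₁) = nRT ln(P₁/P₂).
W = (1.4)(8.314)(470) × ln(365/737)
  = 5471 × ln(0.4953) = 5471 × -0.7027
W_by_gas = -3844 J.

W ≈ -3.84 kJ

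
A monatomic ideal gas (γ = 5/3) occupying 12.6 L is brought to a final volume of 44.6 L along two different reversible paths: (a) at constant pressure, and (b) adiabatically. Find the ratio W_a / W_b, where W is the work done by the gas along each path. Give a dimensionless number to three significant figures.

Path (a) isobaric: W = P₁(V₂ − V₁) → W_a/(P₁V₁) = 2.54.
Path (b) adiabatic: W = P₁V₁(1 − (V₁/V₂)^(γ−1))/(γ−1) → W_b/(P₁V₁) = 0.8542.
W_a / W_b = 2.54 / 0.8542 = 2.973.

W_a / W_b ≈ 2.97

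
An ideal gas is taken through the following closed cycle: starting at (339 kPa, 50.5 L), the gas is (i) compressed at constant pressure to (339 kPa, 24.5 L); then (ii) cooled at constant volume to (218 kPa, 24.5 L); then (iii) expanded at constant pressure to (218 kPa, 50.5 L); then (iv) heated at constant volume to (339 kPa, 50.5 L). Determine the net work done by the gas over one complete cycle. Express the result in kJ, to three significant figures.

Constant-volume legs do no work.
W(i) = (339)(24.5 − 50.5) = -8814 J; W(iii) = (218)(50.5 − 24.5) = 5668 J.
W_net = -8814 + 5668 = -3146 J (the counter-clockwise enclosed area).

W_net ≈ -3.15 kJ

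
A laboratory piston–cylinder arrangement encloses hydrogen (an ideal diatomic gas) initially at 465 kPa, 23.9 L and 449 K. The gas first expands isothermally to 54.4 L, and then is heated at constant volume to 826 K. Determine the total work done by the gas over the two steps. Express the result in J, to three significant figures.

W_total ≈ 9140 J

Step 1 (isothermal): W = P₁V₁ ln(V₂/V₁) = (11114) ln(54.4/23.9) = 9141 J.
Step 2 (isochoric): W = 0 (constant volume).
W_total = 9141 + 0 = 9141 J.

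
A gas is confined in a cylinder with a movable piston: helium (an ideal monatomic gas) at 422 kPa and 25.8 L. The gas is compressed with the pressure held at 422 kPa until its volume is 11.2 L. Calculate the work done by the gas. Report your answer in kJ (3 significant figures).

W ≈ -6.16 kJ

Isobaric: W = P ΔV.
W = (422 kPa)(11.2 − 25.8 L) = (422)(-14.6) = -6161 J.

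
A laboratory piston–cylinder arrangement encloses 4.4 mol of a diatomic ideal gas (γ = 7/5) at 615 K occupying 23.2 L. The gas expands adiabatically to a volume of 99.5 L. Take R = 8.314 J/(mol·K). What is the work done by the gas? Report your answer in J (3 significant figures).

Adiabatic: TV^(γ−1) = const with γ = 7/5.
T₂ = T₁ (V₁/V₂)^(γ−1) = 615 × (23.2/99.5)^0.4 = 615 × 0.5586 = 343.5 K.
W_by = nCᵥ(T₁ − T₂) = (4.4)(20.79)(615 − 343.5) = 24829 J.

W ≈ 24800 J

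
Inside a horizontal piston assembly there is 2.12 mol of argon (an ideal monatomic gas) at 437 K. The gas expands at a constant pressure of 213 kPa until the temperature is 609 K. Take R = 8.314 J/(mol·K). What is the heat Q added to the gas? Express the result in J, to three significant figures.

Q ≈ 7580 J

Isobaric: W = nRΔT = (2.12)(8.314)(172) = 3032 J.
ΔU = nCᵥΔT with Cᵥ = 3R/2: ΔU = (2.12)(12.47)(172) = 4547 J.
Q = ΔU + W = 4547 + 3032 = 7579 J.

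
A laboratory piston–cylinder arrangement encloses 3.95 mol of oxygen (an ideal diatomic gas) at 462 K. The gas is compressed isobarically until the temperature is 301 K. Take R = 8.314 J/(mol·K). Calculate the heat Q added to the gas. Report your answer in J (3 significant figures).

Q ≈ -18500 J

Isobaric: W = nRΔT = (3.95)(8.314)(-161) = -5287 J.
ΔU = nCᵥΔT with Cᵥ = 5R/2: ΔU = (3.95)(20.79)(-161) = -13218 J.
Q = ΔU + W = -13218 − 5287 = -18506 J.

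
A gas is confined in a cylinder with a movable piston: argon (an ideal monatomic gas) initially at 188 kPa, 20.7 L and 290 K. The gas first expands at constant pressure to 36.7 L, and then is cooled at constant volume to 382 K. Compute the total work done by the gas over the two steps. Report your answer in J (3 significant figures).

Step 1 (isobaric): W = PΔV = (188 kPa)(36.7 − 20.7 L) = 3008 J.
Step 2 (isochoric): W = 0 (constant volume).
W_total = 3008 + 0 = 3008 J.

W_total ≈ 3010 J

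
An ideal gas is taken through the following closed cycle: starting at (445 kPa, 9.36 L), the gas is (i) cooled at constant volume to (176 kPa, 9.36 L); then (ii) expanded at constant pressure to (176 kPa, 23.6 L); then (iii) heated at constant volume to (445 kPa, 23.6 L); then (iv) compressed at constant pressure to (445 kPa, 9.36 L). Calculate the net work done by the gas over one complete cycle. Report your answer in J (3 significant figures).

Constant-volume legs do no work.
W(ii) = (176)(23.6 − 9.36) = 2506 J; W(iv) = (445)(9.36 − 23.6) = -6337 J.
W_net = 2506 − 6337 = -3831 J (the counter-clockwise enclosed area).

W_net ≈ -3830 J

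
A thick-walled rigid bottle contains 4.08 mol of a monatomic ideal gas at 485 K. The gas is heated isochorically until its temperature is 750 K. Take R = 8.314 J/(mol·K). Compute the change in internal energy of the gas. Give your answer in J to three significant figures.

Constant volume ⇒ W = 0, so Q = ΔU = nCᵥΔT with Cᵥ = 3R/2 = 12.47 J/(mol·K).
ΔU = (4.08)(12.47)(750 − 485) = 13484 J.

ΔU ≈ 13500 J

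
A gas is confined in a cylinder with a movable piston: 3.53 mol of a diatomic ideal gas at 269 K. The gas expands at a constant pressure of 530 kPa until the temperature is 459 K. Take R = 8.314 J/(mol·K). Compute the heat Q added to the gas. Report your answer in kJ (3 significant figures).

Isobaric: W = nRΔT = (3.53)(8.314)(190) = 5576 J.
ΔU = nCᵥΔT with Cᵥ = 5R/2: ΔU = (3.53)(20.79)(190) = 13940 J.
Q = ΔU + W = 13940 + 5576 = 19517 J.

Q ≈ 19.5 kJ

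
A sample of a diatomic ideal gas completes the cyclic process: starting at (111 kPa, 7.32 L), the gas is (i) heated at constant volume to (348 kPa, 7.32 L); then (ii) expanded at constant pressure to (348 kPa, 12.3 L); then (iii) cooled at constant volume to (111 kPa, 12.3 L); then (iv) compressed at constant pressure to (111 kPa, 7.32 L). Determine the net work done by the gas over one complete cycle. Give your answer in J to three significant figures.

Constant-volume legs do no work.
W(ii) = (348)(12.3 − 7.32) = 1733 J; W(iv) = (111)(7.32 − 12.3) = -552.8 J.
W_net = 1733 − 552.8 = 1180 J (the clockwise enclosed area).

W_net ≈ 1180 J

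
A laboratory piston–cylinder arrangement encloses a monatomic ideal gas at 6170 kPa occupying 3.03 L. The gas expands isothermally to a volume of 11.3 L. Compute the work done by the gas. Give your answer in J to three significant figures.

W ≈ 24600 J

Isothermal: W = nRT ln(V₂/V₁) = P₁V₁ ln(V₂/V₁).
P₁V₁ = (6170 kPa)(3.03 L) = 18695 J.
W = 18695 × ln(11.3/3.03) = 18695 × 1.316
W_by_gas = 24607 J.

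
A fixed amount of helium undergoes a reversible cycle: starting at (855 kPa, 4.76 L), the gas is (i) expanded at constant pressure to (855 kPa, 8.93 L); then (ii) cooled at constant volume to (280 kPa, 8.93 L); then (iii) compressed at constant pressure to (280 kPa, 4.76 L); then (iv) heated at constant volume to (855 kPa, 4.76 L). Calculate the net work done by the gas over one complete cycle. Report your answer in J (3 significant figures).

W_net ≈ 2400 J

Constant-volume legs do no work.
W(i) = (855)(8.93 − 4.76) = 3565 J; W(iii) = (280)(4.76 − 8.93) = -1168 J.
W_net = 3565 − 1168 = 2398 J (the clockwise enclosed area).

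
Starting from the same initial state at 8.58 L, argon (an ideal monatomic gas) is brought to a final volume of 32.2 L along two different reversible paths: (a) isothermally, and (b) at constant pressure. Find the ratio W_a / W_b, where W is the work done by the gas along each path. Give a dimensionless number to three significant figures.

W_a / W_b ≈ 0.480

Path (a) isothermal: W = P₁V₁ ln(V₂/V₁) → W_a/(P₁V₁) = 1.323.
Path (b) isobaric: W = P₁(V₂ − V₁) → W_b/(P₁V₁) = 2.753.
W_a / W_b = 1.323 / 2.753 = 0.4804.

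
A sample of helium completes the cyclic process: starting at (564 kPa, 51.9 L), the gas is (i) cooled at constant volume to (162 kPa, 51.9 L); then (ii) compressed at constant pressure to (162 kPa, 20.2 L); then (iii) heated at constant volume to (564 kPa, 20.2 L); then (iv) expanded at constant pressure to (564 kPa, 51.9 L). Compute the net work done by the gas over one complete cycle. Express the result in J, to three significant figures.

Constant-volume legs do no work.
W(ii) = (162)(20.2 − 51.9) = -5135 J; W(iv) = (564)(51.9 − 20.2) = 17879 J.
W_net = -5135 + 17879 = 12743 J (the clockwise enclosed area).

W_net ≈ 12700 J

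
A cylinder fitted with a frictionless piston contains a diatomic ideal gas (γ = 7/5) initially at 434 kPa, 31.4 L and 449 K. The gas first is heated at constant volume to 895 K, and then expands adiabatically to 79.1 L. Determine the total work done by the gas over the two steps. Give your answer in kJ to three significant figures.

W_total ≈ 21.0 kJ

Step 1 (isochoric): W = 0 (constant volume).
After step 1: P = 865.1 kPa (V unchanged).
Step 2 (adiabatic): W = (P₁V₁ − P₂V₂)/(γ−1) = (27164 − 18771)/0.4 = 20982 J.
W_total = 0 + 20982 = 20982 J.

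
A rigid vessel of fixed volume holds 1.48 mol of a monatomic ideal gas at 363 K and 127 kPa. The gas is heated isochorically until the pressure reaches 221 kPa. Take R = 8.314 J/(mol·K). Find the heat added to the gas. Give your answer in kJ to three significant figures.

Q ≈ 4.96 kJ

Constant volume ⇒ W = 0, so Q = ΔU = nCᵥΔT with Cᵥ = 3R/2 = 12.47 J/(mol·K).
At constant V, T₂/T₁ = P₂/P₁ ⇒ ΔT = T₁(P₂/P₁ − 1) = 363·(221/127 − 1) = 268.7 K.
ΔU = (1.48)(12.47)(268.7) = 4959 J.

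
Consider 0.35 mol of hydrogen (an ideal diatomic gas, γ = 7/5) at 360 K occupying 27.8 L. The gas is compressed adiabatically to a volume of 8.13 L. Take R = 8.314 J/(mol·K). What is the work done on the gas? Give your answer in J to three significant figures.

W ≈ 1660 J

Adiabatic: TV^(γ−1) = const with γ = 7/5.
T₂ = T₁ (V₁/V₂)^(γ−1) = 360 × (27.8/8.13)^0.4 = 360 × 1.635 = 588.7 K.
W_by = nCᵥ(T₁ − T₂) = (0.35)(20.79)(360 − 588.7) = -1664 J.
Work on gas = −W_by = 1664 J.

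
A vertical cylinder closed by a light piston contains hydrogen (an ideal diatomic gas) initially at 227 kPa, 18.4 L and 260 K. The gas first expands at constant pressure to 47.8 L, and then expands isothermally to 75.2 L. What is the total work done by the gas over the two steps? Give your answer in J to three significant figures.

Step 1 (isobaric): W = PΔV = (227 kPa)(47.8 − 18.4 L) = 6674 J.
After step 1: P = 227 kPa, V = 47.8 L, T = 675.4 K.
Step 2 (isothermal): W = P₁V₁ ln(V₂/V₁) = (10851) ln(75.2/47.8) = 4917 J.
W_total = 6674 + 4917 = 11590 J.

W_total ≈ 11600 J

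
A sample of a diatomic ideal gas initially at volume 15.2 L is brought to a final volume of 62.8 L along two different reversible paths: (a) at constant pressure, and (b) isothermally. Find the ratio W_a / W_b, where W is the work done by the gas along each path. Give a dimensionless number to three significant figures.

Path (a) isobaric: W = P₁(V₂ − V₁) → W_a/(P₁V₁) = 3.132.
Path (b) isothermal: W = P₁V₁ ln(V₂/V₁) → W_b/(P₁V₁) = 1.419.
W_a / W_b = 3.132 / 1.419 = 2.207.

W_a / W_b ≈ 2.21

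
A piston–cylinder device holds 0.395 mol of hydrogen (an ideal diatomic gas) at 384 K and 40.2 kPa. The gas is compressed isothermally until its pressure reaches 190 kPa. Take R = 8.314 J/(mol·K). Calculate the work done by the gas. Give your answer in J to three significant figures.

Isothermal process: W = nRT ln(V₂/V₁) = nRT ln(P₁/P₂).
W = (0.395)(8.314)(384) × ln(40.2/190)
  = 1261 × ln(0.2116) = 1261 × -1.553
W_by_gas = -1959 J.

W ≈ -1960 J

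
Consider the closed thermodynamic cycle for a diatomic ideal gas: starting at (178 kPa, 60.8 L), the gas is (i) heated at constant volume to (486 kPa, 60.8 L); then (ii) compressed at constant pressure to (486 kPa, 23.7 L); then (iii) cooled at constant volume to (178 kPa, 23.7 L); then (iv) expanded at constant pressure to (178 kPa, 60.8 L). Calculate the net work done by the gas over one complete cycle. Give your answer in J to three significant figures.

W_net ≈ -11400 J

Constant-volume legs do no work.
W(ii) = (486)(23.7 − 60.8) = -18031 J; W(iv) = (178)(60.8 − 23.7) = 6604 J.
W_net = -18031 + 6604 = -11427 J (the counter-clockwise enclosed area).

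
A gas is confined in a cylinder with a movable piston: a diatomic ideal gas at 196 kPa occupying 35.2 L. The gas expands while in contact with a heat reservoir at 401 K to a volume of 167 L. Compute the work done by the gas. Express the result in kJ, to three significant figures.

Isothermal: W = nRT ln(V₂/V₁) = P₁V₁ ln(V₂/V₁).
P₁V₁ = (196 kPa)(35.2 L) = 6899 J.
W = 6899 × ln(167/35.2) = 6899 × 1.557
W_by_gas = 10742 J.

W ≈ 10.7 kJ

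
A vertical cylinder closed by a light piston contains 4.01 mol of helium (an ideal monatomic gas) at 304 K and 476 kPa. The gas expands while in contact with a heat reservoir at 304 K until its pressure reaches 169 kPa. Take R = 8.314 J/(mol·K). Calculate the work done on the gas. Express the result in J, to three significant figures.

Isothermal process: W = nRT ln(V₂/V₁) = nRT ln(P₁/P₂).
W = (4.01)(8.314)(304) × ln(476/169)
  = 10135 × ln(2.817) = 10135 × 1.036
W_by_gas = 10495 J; work on gas = −W_by = -10495 J.

W ≈ -10500 J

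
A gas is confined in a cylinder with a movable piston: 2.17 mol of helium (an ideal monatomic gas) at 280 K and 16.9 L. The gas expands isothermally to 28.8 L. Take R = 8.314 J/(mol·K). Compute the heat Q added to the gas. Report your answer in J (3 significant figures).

Isothermal ⇒ ΔU = 0, so Q = W = nRT ln(V₂/V₁).
Q = (2.17)(8.314)(280) ln(28.8/16.9) = 5052 × 0.5331 = 2693 J.

Q ≈ 2690 J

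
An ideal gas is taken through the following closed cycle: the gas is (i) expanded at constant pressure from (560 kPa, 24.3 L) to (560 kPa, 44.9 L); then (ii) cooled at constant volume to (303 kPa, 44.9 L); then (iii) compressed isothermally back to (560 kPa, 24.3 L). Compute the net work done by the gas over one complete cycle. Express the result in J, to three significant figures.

W_net ≈ 3180 J

Leg (i): W = PΔV = (560)(44.9 − 24.3) = 11536 J.
Leg (ii): W = 0.
Leg (iii): W = PᵢVᵢ ln(V_f/Vᵢ) = (13605) ln(24.3/44.9) = -8353 J.
W_net = 11536 − 8353 = 3183 J.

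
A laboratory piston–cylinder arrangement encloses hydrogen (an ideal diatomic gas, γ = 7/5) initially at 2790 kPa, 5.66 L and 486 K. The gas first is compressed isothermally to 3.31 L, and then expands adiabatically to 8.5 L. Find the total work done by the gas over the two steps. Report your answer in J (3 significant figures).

W_total ≈ 3930 J

Step 1 (isothermal): W = P₁V₁ ln(V₂/V₁) = (15791) ln(3.31/5.66) = -8472 J.
After step 1: P = 4771 kPa, V = 3.31 L, T = 486 K.
Step 2 (adiabatic): W = (P₁V₁ − P₂V₂)/(γ−1) = (15791 − 10829)/0.4 = 12406 J.
W_total = -8472 + 12406 = 3935 J.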